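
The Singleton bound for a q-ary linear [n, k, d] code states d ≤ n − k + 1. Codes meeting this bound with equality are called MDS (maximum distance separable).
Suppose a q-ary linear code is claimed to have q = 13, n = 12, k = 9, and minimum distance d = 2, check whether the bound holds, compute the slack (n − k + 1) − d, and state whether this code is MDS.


Singleton RHS = n − k + 1 = 4, slack = 2, bound satisfied, not MDS.

Singleton bound: d ≤ n − k + 1.
Here n = 12, k = 9, so n − k + 1 = 4.
Given d = 2, check d ≤ 4: YES.
Slack = (n − k + 1) − d = 2.
The code is NOT MDS (slack = 2 > 0).
Description: the claimed parameters are [12, 9, 2]_13; such a code would be non-MDS.


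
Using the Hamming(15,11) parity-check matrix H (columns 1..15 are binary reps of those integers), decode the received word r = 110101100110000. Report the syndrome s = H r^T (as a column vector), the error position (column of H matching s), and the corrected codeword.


s = (0, 1, 1, 1)^T, error position = 7, corrected codeword c = 110101000110000

Compute s = H r^T mod 2 one row at a time:
  s_1 = 0 + 0 + 1 + 1 + 0 + 0 + 0 + 0 = 2 ≡ 0 (mod 2).
  s_2 = 1 + 0 + 1 + 1 + 0 + 0 + 0 + 0 = 3 ≡ 1 (mod 2).
  s_3 = 1 + 0 + 1 + 1 + 1 + 1 + 0 + 0 = 5 ≡ 1 (mod 2).
  s_4 = 1 + 0 + 0 + 1 + 0 + 1 + 0 + 0 = 3 ≡ 1 (mod 2).
s = (0, 1, 1, 1)^T — this equals column 7 of H (binary 0111), so error is at position 7.
Correct: flip bit 7 of r = 110101100110000 to get c = 110101000110000.


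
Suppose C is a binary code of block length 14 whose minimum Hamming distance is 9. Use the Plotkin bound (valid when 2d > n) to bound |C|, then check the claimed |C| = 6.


Plotkin bound M ≤ 4; given |C| = 6 > bound (violated).

Check applicability: 2d = 18, n = 14.
2d − n = 4 > 0, so Plotkin applies.
Compute d/(2d−n) = 9/4 ≈ 2.2500.
⌊d/(2d−n)⌋ = 2.
Plotkin bound: M ≤ 2·2 = 4.
Given |C| = 6, check: VIOLATED.
This |C| is above the Plotkin bound, so no binary code with n = 14, d = 9 and 6 codewords exists.


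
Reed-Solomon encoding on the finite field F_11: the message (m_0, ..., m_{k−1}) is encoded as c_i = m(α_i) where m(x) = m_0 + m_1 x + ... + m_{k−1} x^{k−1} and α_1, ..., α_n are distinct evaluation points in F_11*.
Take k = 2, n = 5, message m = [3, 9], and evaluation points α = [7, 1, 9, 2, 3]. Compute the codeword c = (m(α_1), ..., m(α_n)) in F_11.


c = [0, 1, 7, 10, 8]

Message polynomial: m(x) = 3 + 9·x (mod 11).
For each evaluation point α_i, compute m(α_i) mod 11:
  α_1 = 7: Horner steps 9 → 0, so m(7) = 0.
  α_2 = 1: Horner steps 9 → 1, so m(1) = 1.
  α_3 = 9: Horner steps 9 → 7, so m(9) = 7.
  α_4 = 2: Horner steps 9 → 10, so m(2) = 10.
  α_5 = 3: Horner steps 9 → 8, so m(3) = 8.
Codeword c = [0, 1, 7, 10, 8] ∈ F_11^5.


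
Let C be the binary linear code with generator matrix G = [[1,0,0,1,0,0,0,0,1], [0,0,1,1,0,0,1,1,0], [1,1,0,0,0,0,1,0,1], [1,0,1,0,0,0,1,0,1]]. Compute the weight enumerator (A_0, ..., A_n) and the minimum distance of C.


Weight distribution: A_0 = 1, A_1 = 1, A_2 = 1, A_3 = 4, A_4 = 5, A_5 = 3, A_6 = 1. Minimum distance d = 1.

Enumerate all 2^4 = 16 messages m ∈ F_2^4.
For each, compute codeword c = mG in F_2^9, then tally its weight.
  m = 0000 → c = 000000000, weight = 0.
  m = 1000 → c = 100100001, weight = 3.
  m = 0100 → c = 001100110, weight = 4.
  m = 1100 → c = 101000111, weight = 5.
  m = 0010 → c = 110000101, weight = 4.
  m = 1010 → c = 010100100, weight = 3.
  m = 0110 → c = 111100011, weight = 6.
  m = 1110 → c = 011000010, weight = 3.
  m = 0001 → c = 101000101, weight = 4.
  m = 1001 → c = 001100100, weight = 3.
  m = 0101 → c = 100100011, weight = 4.
  m = 1101 → c = 000000010, weight = 1.
  m = 0011 → c = 011000000, weight = 2.
  m = 1011 → c = 111100001, weight = 5.
  m = 0111 → c = 010100110, weight = 4.
  m = 1111 → c = 110000111, weight = 5.
Tally weights:
  weight 0: 1 codewords.
  weight 1: 1 codewords.
  weight 2: 1 codewords.
  weight 3: 4 codewords.
  weight 4: 5 codewords.
  weight 5: 3 codewords.
  weight 6: 1 codewords.
Minimum distance d = smallest w > 0 with A_w > 0 = 1.
Sanity: Σ A_w = 16 = 2^4 = 16 ✓.


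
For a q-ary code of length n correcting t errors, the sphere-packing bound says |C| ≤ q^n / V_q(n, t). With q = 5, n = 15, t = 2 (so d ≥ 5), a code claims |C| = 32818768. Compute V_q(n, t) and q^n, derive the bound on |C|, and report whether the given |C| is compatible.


V_q(n, t) = 1741, q^n = 30517578125, Hamming bound = 17528764, |C| = 32818768 > bound (violated).

Step 1: Compute V_q(n, t) = Σ_{j=0}^2 C(n, j) (q−1)^j.
  j = 0: C(15,0)·(4)^0 = 1·1 = 1.
  j = 1: C(15,1)·(4)^1 = 15·4 = 60.
  j = 2: C(15,2)·(4)^2 = 105·16 = 1680.
  V_q(n, t) = 1 + 60 + 1680 = 1741.
Step 2: q^n = 5^15 = 30517578125.
Step 3: Hamming bound ⌊q^n / V_q(n,t)⌋ = ⌊30517578125/1741⌋ = 17528764.
Step 4: Compare |C| = 32818768 to 17528764: violated.
The claimed |C| lies above the Hamming bound, so no 5-ary code of length 15 with d ≥ 5 can have 32818768 codewords.


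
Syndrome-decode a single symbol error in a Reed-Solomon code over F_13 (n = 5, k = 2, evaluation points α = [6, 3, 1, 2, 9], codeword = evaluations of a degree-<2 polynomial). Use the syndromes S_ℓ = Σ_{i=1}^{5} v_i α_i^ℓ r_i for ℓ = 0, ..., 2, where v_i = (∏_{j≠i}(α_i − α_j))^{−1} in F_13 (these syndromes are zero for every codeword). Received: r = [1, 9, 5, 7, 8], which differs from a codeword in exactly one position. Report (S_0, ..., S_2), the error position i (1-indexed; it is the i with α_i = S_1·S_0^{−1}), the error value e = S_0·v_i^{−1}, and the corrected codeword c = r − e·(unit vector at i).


S = (6, 10, 8), error at position 1, error magnitude e = 12, c = [2, 9, 5, 7, 8].

Step 1: column multipliers v_i = (∏_{j≠i}(α_i − α_j))^{−1} mod 13.
  i = 1 (α = 6): (6−3)(6−1)(6−2)(6−9) = 3·5·4·(−3) = −180 ≡ 2, so v_1 = 2^{−1} = 7 (mod 13).
  i = 2 (α = 3): (3−6)(3−1)(3−2)(3−9) = (−3)·2·1·(−6) = 36 ≡ 10, so v_2 = 10^{−1} = 4 (mod 13).
  i = 3 (α = 1): (1−6)(1−3)(1−2)(1−9) = (−5)·(−2)·(−1)·(−8) = 80 ≡ 2, so v_3 = 2^{−1} = 7 (mod 13).
  i = 4 (α = 2): (2−6)(2−3)(2−1)(2−9) = (−4)·(−1)·1·(−7) = −28 ≡ 11, so v_4 = 11^{−1} = 6 (mod 13).
  i = 5 (α = 9): (9−6)(9−3)(9−1)(9−2) = 3·6·8·7 = 1008 ≡ 7, so v_5 = 7^{−1} = 2 (mod 13).
  v = [7, 4, 7, 6, 2].
Step 2: syndromes of r = [1, 9, 5, 7, 8] (all sums mod 13).
  S_0 = Σ v_i r_i = 7·1 + 4·9 + 7·5 + 6·7 + 2·8 = 136 ≡ 6.
  S_1 = Σ v_i α_i r_i = 7·6·1 + 4·3·9 + 7·1·5 + 6·2·7 + 2·9·8 = 413 ≡ 10.
  α_i^2 mod 13 = [10, 9, 1, 4, 3].
  S_2 = Σ v_i α_i^2 r_i = 7·10·1 + 4·9·9 + 7·1·5 + 6·4·7 + 2·3·8 = 645 ≡ 8.
  S = (6, 10, 8) ≠ 0, so r is not a codeword (an error is present).
Step 3: locate the error. For a single error e at position i, S_ℓ = v_i·e·α_i^ℓ, so α_err = S_1/S_0.
  S_0^{−1} = 6^{−1} = 11 (mod 13), so α_err = 10·11 = 110 ≡ 6 = α_1. Error position i = 1.
  Consistency check: S_2/S_1 = 8·4 = 32 ≡ 6 = α_err ✓ (single-error assumption holds).
Step 4: error magnitude e = S_0/v_1 = S_0·∏_{j≠1}(α_1 − α_j) = 6·2 = 12 ≡ 12 (mod 13).
Step 5: correct position 1: c_1 = r_1 − e = 1 − 12 ≡ 2 (mod 13). Hence c = [2, 9, 5, 7, 8].
  Check: interpolating c through the α_i gives m(x) = 3 + 2·x (degree < 2) with m(α_i) = c_i for every i, so c is indeed a codeword.


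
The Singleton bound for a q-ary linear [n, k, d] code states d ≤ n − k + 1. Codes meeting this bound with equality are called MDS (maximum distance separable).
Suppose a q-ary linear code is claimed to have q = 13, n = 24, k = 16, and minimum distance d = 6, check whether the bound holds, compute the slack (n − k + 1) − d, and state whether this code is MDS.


Singleton RHS = n − k + 1 = 9, slack = 3, bound satisfied, not MDS.

Singleton bound: d ≤ n − k + 1.
Here n = 24, k = 16, so n − k + 1 = 9.
Given d = 6, check d ≤ 9: YES.
Slack = (n − k + 1) − d = 3.
The code is NOT MDS (slack = 3 > 0).
Description: the claimed parameters are [24, 16, 6]_13; such a code would be non-MDS.


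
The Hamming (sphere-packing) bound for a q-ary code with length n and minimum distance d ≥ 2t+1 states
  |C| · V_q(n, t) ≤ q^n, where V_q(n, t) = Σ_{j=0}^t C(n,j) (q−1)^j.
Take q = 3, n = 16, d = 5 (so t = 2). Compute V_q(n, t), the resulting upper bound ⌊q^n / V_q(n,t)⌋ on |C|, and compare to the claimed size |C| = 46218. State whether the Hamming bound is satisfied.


V_q(n, t) = 513, q^n = 43046721, Hamming bound = 83911, |C| = 46218 ≤ bound (satisfied).

Step 1: Compute V_q(n, t) = Σ_{j=0}^2 C(n, j) (q−1)^j.
  j = 0: C(16,0)·(2)^0 = 1·1 = 1.
  j = 1: C(16,1)·(2)^1 = 16·2 = 32.
  j = 2: C(16,2)·(2)^2 = 120·4 = 480.
  V_q(n, t) = 1 + 32 + 480 = 513.
Step 2: q^n = 3^16 = 43046721.
Step 3: Hamming bound ⌊q^n / V_q(n,t)⌋ = ⌊43046721/513⌋ = 83911.
Step 4: Compare |C| = 46218 to 83911: satisfied.
The claimed |C| lies below the Hamming bound.


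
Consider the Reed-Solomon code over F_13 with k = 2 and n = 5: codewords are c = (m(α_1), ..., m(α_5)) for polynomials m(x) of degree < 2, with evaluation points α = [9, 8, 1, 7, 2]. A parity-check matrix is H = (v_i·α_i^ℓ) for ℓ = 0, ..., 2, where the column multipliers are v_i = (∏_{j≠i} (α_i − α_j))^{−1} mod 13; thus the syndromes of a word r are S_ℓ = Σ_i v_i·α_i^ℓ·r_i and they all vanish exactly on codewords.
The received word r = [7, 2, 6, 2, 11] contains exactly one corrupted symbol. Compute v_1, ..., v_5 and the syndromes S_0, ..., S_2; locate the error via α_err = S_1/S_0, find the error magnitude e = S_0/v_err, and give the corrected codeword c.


S = (12, 6, 3), error at position 4, error magnitude e = 5, c = [7, 2, 6, 10, 11].

Step 1: column multipliers v_i = (∏_{j≠i}(α_i − α_j))^{−1} mod 13.
  i = 1 (α = 9): (9−8)(9−1)(9−7)(9−2) = 1·8·2·7 = 112 ≡ 8, so v_1 = 8^{−1} = 5 (mod 13).
  i = 2 (α = 8): (8−9)(8−1)(8−7)(8−2) = (−1)·7·1·6 = −42 ≡ 10, so v_2 = 10^{−1} = 4 (mod 13).
  i = 3 (α = 1): (1−9)(1−8)(1−7)(1−2) = (−8)·(−7)·(−6)·(−1) = 336 ≡ 11, so v_3 = 11^{−1} = 6 (mod 13).
  i = 4 (α = 7): (7−9)(7−8)(7−1)(7−2) = (−2)·(−1)·6·5 = 60 ≡ 8, so v_4 = 8^{−1} = 5 (mod 13).
  i = 5 (α = 2): (2−9)(2−8)(2−1)(2−7) = (−7)·(−6)·1·(−5) = −210 ≡ 11, so v_5 = 11^{−1} = 6 (mod 13).
  v = [5, 4, 6, 5, 6].
Step 2: syndromes of r = [7, 2, 6, 2, 11] (all sums mod 13).
  S_0 = Σ v_i r_i = 5·7 + 4·2 + 6·6 + 5·2 + 6·11 = 155 ≡ 12.
  S_1 = Σ v_i α_i r_i = 5·9·7 + 4·8·2 + 6·1·6 + 5·7·2 + 6·2·11 = 617 ≡ 6.
  α_i^2 mod 13 = [3, 12, 1, 10, 4].
  S_2 = Σ v_i α_i^2 r_i = 5·3·7 + 4·12·2 + 6·1·6 + 5·10·2 + 6·4·11 = 601 ≡ 3.
  S = (12, 6, 3) ≠ 0, so r is not a codeword (an error is present).
Step 3: locate the error. For a single error e at position i, S_ℓ = v_i·e·α_i^ℓ, so α_err = S_1/S_0.
  S_0^{−1} = 12^{−1} = 12 (mod 13), so α_err = 6·12 = 72 ≡ 7 = α_4. Error position i = 4.
  Consistency check: S_2/S_1 = 3·11 = 33 ≡ 7 = α_err ✓ (single-error assumption holds).
Step 4: error magnitude e = S_0/v_4 = S_0·∏_{j≠4}(α_4 − α_j) = 12·8 = 96 ≡ 5 (mod 13).
Step 5: correct position 4: c_4 = r_4 − e = 2 − 5 ≡ 10 (mod 13). Hence c = [7, 2, 6, 10, 11].
  Check: interpolating c through the α_i gives m(x) = 1 + 5·x (degree < 2) with m(α_i) = c_i for every i, so c is indeed a codeword.


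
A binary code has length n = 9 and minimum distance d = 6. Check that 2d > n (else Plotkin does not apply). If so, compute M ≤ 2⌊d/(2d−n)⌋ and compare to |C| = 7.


Plotkin bound M ≤ 4; given |C| = 7 > bound (violated).

Check applicability: 2d = 12, n = 9.
2d − n = 3 > 0, so Plotkin applies.
Compute d/(2d−n) = 6/3 ≈ 2.0000.
⌊d/(2d−n)⌋ = 2.
Plotkin bound: M ≤ 2·2 = 4.
Given |C| = 7, check: VIOLATED.
This |C| is above the Plotkin bound, so no binary code with n = 9, d = 6 and 7 codewords exists.


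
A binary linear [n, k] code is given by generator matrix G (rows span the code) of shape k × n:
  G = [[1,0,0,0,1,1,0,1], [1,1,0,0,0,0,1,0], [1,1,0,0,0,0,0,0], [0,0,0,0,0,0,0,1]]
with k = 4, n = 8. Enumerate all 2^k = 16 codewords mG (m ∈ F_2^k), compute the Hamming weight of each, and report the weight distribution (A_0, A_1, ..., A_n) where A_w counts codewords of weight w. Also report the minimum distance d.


Weight distribution: A_0 = 1, A_1 = 2, A_2 = 2, A_3 = 4, A_4 = 5, A_5 = 2. Minimum distance d = 1.

Enumerate all 2^4 = 16 messages m ∈ F_2^4.
For each, compute codeword c = mG in F_2^8, then tally its weight.
  m = 0000 → c = 00000000, weight = 0.
  m = 1000 → c = 10001101, weight = 4.
  m = 0100 → c = 11000010, weight = 3.
  m = 1100 → c = 01001111, weight = 5.
  m = 0010 → c = 11000000, weight = 2.
  m = 1010 → c = 01001101, weight = 4.
  m = 0110 → c = 00000010, weight = 1.
  m = 1110 → c = 10001111, weight = 5.
  m = 0001 → c = 00000001, weight = 1.
  m = 1001 → c = 10001100, weight = 3.
  m = 0101 → c = 11000011, weight = 4.
  m = 1101 → c = 01001110, weight = 4.
  m = 0011 → c = 11000001, weight = 3.
  m = 1011 → c = 01001100, weight = 3.
  m = 0111 → c = 00000011, weight = 2.
  m = 1111 → c = 10001110, weight = 4.
Tally weights:
  weight 0: 1 codewords.
  weight 1: 2 codewords.
  weight 2: 2 codewords.
  weight 3: 4 codewords.
  weight 4: 5 codewords.
  weight 5: 2 codewords.
Minimum distance d = smallest w > 0 with A_w > 0 = 1.
Sanity: Σ A_w = 16 = 2^4 = 16 ✓.


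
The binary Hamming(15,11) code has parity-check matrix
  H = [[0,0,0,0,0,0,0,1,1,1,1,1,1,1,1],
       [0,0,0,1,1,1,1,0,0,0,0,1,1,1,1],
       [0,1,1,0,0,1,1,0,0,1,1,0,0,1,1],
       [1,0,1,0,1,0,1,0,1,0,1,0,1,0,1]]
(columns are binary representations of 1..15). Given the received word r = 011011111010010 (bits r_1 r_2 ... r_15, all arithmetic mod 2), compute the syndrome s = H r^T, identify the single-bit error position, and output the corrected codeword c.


s = (0, 0, 0, 1)^T, error position = 1, corrected codeword c = 111011111010010

Compute s = H r^T mod 2 one row at a time:
  s_1 = 1 + 1 + 0 + 1 + 0 + 0 + 1 + 0 = 4 ≡ 0 (mod 2).
  s_2 = 0 + 1 + 1 + 1 + 0 + 0 + 1 + 0 = 4 ≡ 0 (mod 2).
  s_3 = 1 + 1 + 1 + 1 + 0 + 1 + 1 + 0 = 6 ≡ 0 (mod 2).
  s_4 = 0 + 1 + 1 + 1 + 1 + 1 + 0 + 0 = 5 ≡ 1 (mod 2).
s = (0, 0, 0, 1)^T — this equals column 1 of H (binary 0001), so error is at position 1.
Correct: flip bit 1 of r = 011011111010010 to get c = 111011111010010.


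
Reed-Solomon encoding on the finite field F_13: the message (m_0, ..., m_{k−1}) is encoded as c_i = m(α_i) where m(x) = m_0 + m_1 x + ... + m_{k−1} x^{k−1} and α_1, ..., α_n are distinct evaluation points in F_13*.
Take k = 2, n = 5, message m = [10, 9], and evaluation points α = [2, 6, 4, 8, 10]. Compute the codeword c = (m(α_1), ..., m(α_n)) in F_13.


c = [2, 12, 7, 4, 9]

Message polynomial: m(x) = 10 + 9·x (mod 13).
For each evaluation point α_i, compute m(α_i) mod 13:
  α_1 = 2: Horner steps 9 → 2, so m(2) = 2.
  α_2 = 6: Horner steps 9 → 12, so m(6) = 12.
  α_3 = 4: Horner steps 9 → 7, so m(4) = 7.
  α_4 = 8: Horner steps 9 → 4, so m(8) = 4.
  α_5 = 10: Horner steps 9 → 9, so m(10) = 9.
Codeword c = [2, 12, 7, 4, 9] ∈ F_13^5.


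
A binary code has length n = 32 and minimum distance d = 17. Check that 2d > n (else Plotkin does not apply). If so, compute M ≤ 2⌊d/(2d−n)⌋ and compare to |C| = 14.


Plotkin bound M ≤ 16; given |C| = 14 ≤ bound (satisfied).

Check applicability: 2d = 34, n = 32.
2d − n = 2 > 0, so Plotkin applies.
Compute d/(2d−n) = 17/2 ≈ 8.5000.
⌊d/(2d−n)⌋ = 8.
Plotkin bound: M ≤ 2·8 = 16.
Given |C| = 14, check: satisfied.
This |C| is below the Plotkin bound.


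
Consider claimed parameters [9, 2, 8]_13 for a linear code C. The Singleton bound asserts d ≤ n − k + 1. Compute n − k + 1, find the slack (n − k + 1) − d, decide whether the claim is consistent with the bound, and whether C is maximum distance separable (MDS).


Singleton RHS = n − k + 1 = 8, slack = 0, bound satisfied, MDS.

Singleton bound: d ≤ n − k + 1.
Here n = 9, k = 2, so n − k + 1 = 8.
Given d = 8, check d ≤ 8: YES.
Slack = (n − k + 1) − d = 0.
The code is MDS (slack = 0).
Description: the claimed parameters are [9, 2, 8]_13; such a code would be MDS (meets Singleton bound).


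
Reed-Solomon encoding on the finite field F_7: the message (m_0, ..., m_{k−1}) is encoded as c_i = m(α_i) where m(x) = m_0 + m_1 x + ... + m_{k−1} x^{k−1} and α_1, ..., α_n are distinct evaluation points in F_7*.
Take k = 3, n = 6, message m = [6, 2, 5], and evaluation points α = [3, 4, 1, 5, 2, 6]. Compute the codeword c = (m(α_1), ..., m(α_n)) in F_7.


c = [1, 3, 6, 1, 2, 2]

Message polynomial: m(x) = 6 + 2·x + 5·x^2 (mod 7).
For each evaluation point α_i, compute m(α_i) mod 7:
  α_1 = 3: Horner steps 5 → 3 → 1, so m(3) = 1.
  α_2 = 4: Horner steps 5 → 1 → 3, so m(4) = 3.
  α_3 = 1: Horner steps 5 → 0 → 6, so m(1) = 6.
  α_4 = 5: Horner steps 5 → 6 → 1, so m(5) = 1.
  α_5 = 2: Horner steps 5 → 5 → 2, so m(2) = 2.
  α_6 = 6: Horner steps 5 → 4 → 2, so m(6) = 2.
Codeword c = [1, 3, 6, 1, 2, 2] ∈ F_7^6.


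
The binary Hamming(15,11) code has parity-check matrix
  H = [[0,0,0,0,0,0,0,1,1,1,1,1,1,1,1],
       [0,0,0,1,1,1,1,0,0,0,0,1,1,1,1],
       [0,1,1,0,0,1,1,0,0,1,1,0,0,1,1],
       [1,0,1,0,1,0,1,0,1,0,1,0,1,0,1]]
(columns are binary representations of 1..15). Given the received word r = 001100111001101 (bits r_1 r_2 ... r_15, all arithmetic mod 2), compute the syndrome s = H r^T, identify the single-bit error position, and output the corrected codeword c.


s = (1, 1, 1, 1)^T, error position = 15, corrected codeword c = 001100111001100

Compute s = H r^T mod 2 one row at a time:
  s_1 = 1 + 1 + 0 + 0 + 1 + 1 + 0 + 1 = 5 ≡ 1 (mod 2).
  s_2 = 1 + 0 + 0 + 1 + 1 + 1 + 0 + 1 = 5 ≡ 1 (mod 2).
  s_3 = 0 + 1 + 0 + 1 + 0 + 0 + 0 + 1 = 3 ≡ 1 (mod 2).
  s_4 = 0 + 1 + 0 + 1 + 1 + 0 + 1 + 1 = 5 ≡ 1 (mod 2).
s = (1, 1, 1, 1)^T — this equals column 15 of H (binary 1111), so error is at position 15.
Correct: flip bit 15 of r = 001100111001101 to get c = 001100111001100.


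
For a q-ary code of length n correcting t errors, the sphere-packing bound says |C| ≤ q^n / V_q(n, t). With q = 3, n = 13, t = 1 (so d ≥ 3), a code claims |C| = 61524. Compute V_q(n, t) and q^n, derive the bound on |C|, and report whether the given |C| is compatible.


V_q(n, t) = 27, q^n = 1594323, Hamming bound = 59049, |C| = 61524 > bound (violated).

Step 1: Compute V_q(n, t) = Σ_{j=0}^1 C(n, j) (q−1)^j.
  j = 0: C(13,0)·(2)^0 = 1·1 = 1.
  j = 1: C(13,1)·(2)^1 = 13·2 = 26.
  V_q(n, t) = 1 + 26 = 27.
Step 2: q^n = 3^13 = 1594323.
Step 3: Hamming bound ⌊q^n / V_q(n,t)⌋ = ⌊1594323/27⌋ = 59049.
Step 4: Compare |C| = 61524 to 59049: violated.
The claimed |C| lies above the Hamming bound, so no 3-ary code of length 13 with d ≥ 3 can have 61524 codewords.


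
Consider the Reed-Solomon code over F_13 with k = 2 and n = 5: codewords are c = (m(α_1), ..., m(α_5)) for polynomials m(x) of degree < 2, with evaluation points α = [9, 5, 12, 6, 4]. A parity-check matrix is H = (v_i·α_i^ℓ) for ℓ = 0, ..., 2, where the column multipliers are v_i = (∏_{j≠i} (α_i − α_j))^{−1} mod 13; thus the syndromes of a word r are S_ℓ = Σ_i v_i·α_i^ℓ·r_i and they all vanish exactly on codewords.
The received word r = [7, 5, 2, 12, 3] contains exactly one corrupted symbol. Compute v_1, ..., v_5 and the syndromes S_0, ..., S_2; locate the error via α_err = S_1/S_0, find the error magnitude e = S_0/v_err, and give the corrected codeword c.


S = (9, 10, 1), error at position 5, error magnitude e = 5, c = [7, 5, 2, 12, 11].

Step 1: column multipliers v_i = (∏_{j≠i}(α_i − α_j))^{−1} mod 13.
  i = 1 (α = 9): (9−5)(9−12)(9−6)(9−4) = 4·(−3)·3·5 = −180 ≡ 2, so v_1 = 2^{−1} = 7 (mod 13).
  i = 2 (α = 5): (5−9)(5−12)(5−6)(5−4) = (−4)·(−7)·(−1)·1 = −28 ≡ 11, so v_2 = 11^{−1} = 6 (mod 13).
  i = 3 (α = 12): (12−9)(12−5)(12−6)(12−4) = 3·7·6·8 = 1008 ≡ 7, so v_3 = 7^{−1} = 2 (mod 13).
  i = 4 (α = 6): (6−9)(6−5)(6−12)(6−4) = (−3)·1·(−6)·2 = 36 ≡ 10, so v_4 = 10^{−1} = 4 (mod 13).
  i = 5 (α = 4): (4−9)(4−5)(4−12)(4−6) = (−5)·(−1)·(−8)·(−2) = 80 ≡ 2, so v_5 = 2^{−1} = 7 (mod 13).
  v = [7, 6, 2, 4, 7].
Step 2: syndromes of r = [7, 5, 2, 12, 3] (all sums mod 13).
  S_0 = Σ v_i r_i = 7·7 + 6·5 + 2·2 + 4·12 + 7·3 = 152 ≡ 9.
  S_1 = Σ v_i α_i r_i = 7·9·7 + 6·5·5 + 2·12·2 + 4·6·12 + 7·4·3 = 1011 ≡ 10.
  α_i^2 mod 13 = [3, 12, 1, 10, 3].
  S_2 = Σ v_i α_i^2 r_i = 7·3·7 + 6·12·5 + 2·1·2 + 4·10·12 + 7·3·3 = 1054 ≡ 1.
  S = (9, 10, 1) ≠ 0, so r is not a codeword (an error is present).
Step 3: locate the error. For a single error e at position i, S_ℓ = v_i·e·α_i^ℓ, so α_err = S_1/S_0.
  S_0^{−1} = 9^{−1} = 3 (mod 13), so α_err = 10·3 = 30 ≡ 4 = α_5. Error position i = 5.
  Consistency check: S_2/S_1 = 1·4 = 4 ≡ 4 = α_err ✓ (single-error assumption holds).
Step 4: error magnitude e = S_0/v_5 = S_0·∏_{j≠5}(α_5 − α_j) = 9·2 = 18 ≡ 5 (mod 13).
Step 5: correct position 5: c_5 = r_5 − e = 3 − 5 ≡ 11 (mod 13). Hence c = [7, 5, 2, 12, 11].
  Check: interpolating c through the α_i gives m(x) = 9 + 7·x (degree < 2) with m(α_i) = c_i for every i, so c is indeed a codeword.


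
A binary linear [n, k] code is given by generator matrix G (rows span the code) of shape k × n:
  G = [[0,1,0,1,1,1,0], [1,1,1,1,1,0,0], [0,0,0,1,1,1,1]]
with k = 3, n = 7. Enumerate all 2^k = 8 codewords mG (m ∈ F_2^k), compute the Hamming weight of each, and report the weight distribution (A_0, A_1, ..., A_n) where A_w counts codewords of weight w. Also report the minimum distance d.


Weight distribution: A_0 = 1, A_2 = 1, A_3 = 1, A_4 = 2, A_5 = 3. Minimum distance d = 2.

Enumerate all 2^3 = 8 messages m ∈ F_2^3.
For each, compute codeword c = mG in F_2^7, then tally its weight.
  m = 000 → c = 0000000, weight = 0.
  m = 100 → c = 0101110, weight = 4.
  m = 010 → c = 1111100, weight = 5.
  m = 110 → c = 1010010, weight = 3.
  m = 001 → c = 0001111, weight = 4.
  m = 101 → c = 0100001, weight = 2.
  m = 011 → c = 1110011, weight = 5.
  m = 111 → c = 1011101, weight = 5.
Tally weights:
  weight 0: 1 codewords.
  weight 2: 1 codewords.
  weight 3: 1 codewords.
  weight 4: 2 codewords.
  weight 5: 3 codewords.
Minimum distance d = smallest w > 0 with A_w > 0 = 2.
Sanity: Σ A_w = 8 = 2^3 = 8 ✓.


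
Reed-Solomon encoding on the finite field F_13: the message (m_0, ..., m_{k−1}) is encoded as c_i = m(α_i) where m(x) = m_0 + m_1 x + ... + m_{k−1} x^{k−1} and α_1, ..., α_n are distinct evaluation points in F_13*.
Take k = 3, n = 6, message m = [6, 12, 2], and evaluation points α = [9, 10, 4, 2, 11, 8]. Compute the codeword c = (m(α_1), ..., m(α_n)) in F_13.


c = [3, 1, 8, 12, 3, 9]

Message polynomial: m(x) = 6 + 12·x + 2·x^2 (mod 13).
For each evaluation point α_i, compute m(α_i) mod 13:
  α_1 = 9: Horner steps 2 → 4 → 3, so m(9) = 3.
  α_2 = 10: Horner steps 2 → 6 → 1, so m(10) = 1.
  α_3 = 4: Horner steps 2 → 7 → 8, so m(4) = 8.
  α_4 = 2: Horner steps 2 → 3 → 12, so m(2) = 12.
  α_5 = 11: Horner steps 2 → 8 → 3, so m(11) = 3.
  α_6 = 8: Horner steps 2 → 2 → 9, so m(8) = 9.
Codeword c = [3, 1, 8, 12, 3, 9] ∈ F_13^6.


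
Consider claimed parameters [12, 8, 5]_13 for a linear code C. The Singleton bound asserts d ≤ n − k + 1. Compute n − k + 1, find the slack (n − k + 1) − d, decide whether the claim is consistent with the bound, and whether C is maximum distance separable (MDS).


Singleton RHS = n − k + 1 = 5, slack = 0, bound satisfied, MDS.

Singleton bound: d ≤ n − k + 1.
Here n = 12, k = 8, so n − k + 1 = 5.
Given d = 5, check d ≤ 5: YES.
Slack = (n − k + 1) − d = 0.
The code is MDS (slack = 0).
Description: the claimed parameters are [12, 8, 5]_13; such a code would be MDS (meets Singleton bound).


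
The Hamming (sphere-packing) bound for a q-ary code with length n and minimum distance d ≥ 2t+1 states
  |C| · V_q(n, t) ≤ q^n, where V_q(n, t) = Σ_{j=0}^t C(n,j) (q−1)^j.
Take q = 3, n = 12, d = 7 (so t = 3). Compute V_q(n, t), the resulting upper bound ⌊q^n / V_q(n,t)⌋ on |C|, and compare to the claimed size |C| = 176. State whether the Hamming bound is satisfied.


V_q(n, t) = 2049, q^n = 531441, Hamming bound = 259, |C| = 176 ≤ bound (satisfied).

Step 1: Compute V_q(n, t) = Σ_{j=0}^3 C(n, j) (q−1)^j.
  j = 0: C(12,0)·(2)^0 = 1·1 = 1.
  j = 1: C(12,1)·(2)^1 = 12·2 = 24.
  j = 2: C(12,2)·(2)^2 = 66·4 = 264.
  j = 3: C(12,3)·(2)^3 = 220·8 = 1760.
  V_q(n, t) = 1 + 24 + 264 + 1760 = 2049.
Step 2: q^n = 3^12 = 531441.
Step 3: Hamming bound ⌊q^n / V_q(n,t)⌋ = ⌊531441/2049⌋ = 259.
Step 4: Compare |C| = 176 to 259: satisfied.
The claimed |C| lies below the Hamming bound.


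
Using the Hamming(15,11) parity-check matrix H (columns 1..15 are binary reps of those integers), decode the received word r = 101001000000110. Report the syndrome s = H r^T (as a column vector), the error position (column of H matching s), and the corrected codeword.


s = (0, 1, 1, 1)^T, error position = 7, corrected codeword c = 101001100000110

Compute s = H r^T mod 2 one row at a time:
  s_1 = 0 + 0 + 0 + 0 + 0 + 1 + 1 + 0 = 2 ≡ 0 (mod 2).
  s_2 = 0 + 0 + 1 + 0 + 0 + 1 + 1 + 0 = 3 ≡ 1 (mod 2).
  s_3 = 0 + 1 + 1 + 0 + 0 + 0 + 1 + 0 = 3 ≡ 1 (mod 2).
  s_4 = 1 + 1 + 0 + 0 + 0 + 0 + 1 + 0 = 3 ≡ 1 (mod 2).
s = (0, 1, 1, 1)^T — this equals column 7 of H (binary 0111), so error is at position 7.
Correct: flip bit 7 of r = 101001000000110 to get c = 101001100000110.


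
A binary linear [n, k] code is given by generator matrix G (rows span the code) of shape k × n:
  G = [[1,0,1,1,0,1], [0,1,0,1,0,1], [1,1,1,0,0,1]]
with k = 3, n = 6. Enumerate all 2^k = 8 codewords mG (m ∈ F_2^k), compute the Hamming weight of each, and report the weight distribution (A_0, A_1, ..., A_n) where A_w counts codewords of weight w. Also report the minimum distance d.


Weight distribution: A_0 = 1, A_1 = 1, A_2 = 1, A_3 = 3, A_4 = 2. Minimum distance d = 1.

Enumerate all 2^3 = 8 messages m ∈ F_2^3.
For each, compute codeword c = mG in F_2^6, then tally its weight.
  m = 000 → c = 000000, weight = 0.
  m = 100 → c = 101101, weight = 4.
  m = 010 → c = 010101, weight = 3.
  m = 110 → c = 111000, weight = 3.
  m = 001 → c = 111001, weight = 4.
  m = 101 → c = 010100, weight = 2.
  m = 011 → c = 101100, weight = 3.
  m = 111 → c = 000001, weight = 1.
Tally weights:
  weight 0: 1 codewords.
  weight 1: 1 codewords.
  weight 2: 1 codewords.
  weight 3: 3 codewords.
  weight 4: 2 codewords.
Minimum distance d = smallest w > 0 with A_w > 0 = 1.
Sanity: Σ A_w = 8 = 2^3 = 8 ✓.


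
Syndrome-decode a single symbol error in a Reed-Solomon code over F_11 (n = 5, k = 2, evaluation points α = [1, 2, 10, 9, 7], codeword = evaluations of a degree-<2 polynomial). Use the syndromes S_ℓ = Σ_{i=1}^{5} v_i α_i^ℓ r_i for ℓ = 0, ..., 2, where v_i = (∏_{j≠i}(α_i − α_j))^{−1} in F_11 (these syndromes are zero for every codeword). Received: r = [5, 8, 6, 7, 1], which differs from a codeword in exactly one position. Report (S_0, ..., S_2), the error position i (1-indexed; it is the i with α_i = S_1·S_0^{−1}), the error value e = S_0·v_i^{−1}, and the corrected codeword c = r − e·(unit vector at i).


S = (1, 10, 1), error at position 3, error magnitude e = 7, c = [5, 8, 10, 7, 1].

Step 1: column multipliers v_i = (∏_{j≠i}(α_i − α_j))^{−1} mod 11.
  i = 1 (α = 1): (1−2)(1−10)(1−9)(1−7) = (−1)·(−9)·(−8)·(−6) = 432 ≡ 3, so v_1 = 3^{−1} = 4 (mod 11).
  i = 2 (α = 2): (2−1)(2−10)(2−9)(2−7) = 1·(−8)·(−7)·(−5) = −280 ≡ 6, so v_2 = 6^{−1} = 2 (mod 11).
  i = 3 (α = 10): (10−1)(10−2)(10−9)(10−7) = 9·8·1·3 = 216 ≡ 7, so v_3 = 7^{−1} = 8 (mod 11).
  i = 4 (α = 9): (9−1)(9−2)(9−10)(9−7) = 8·7·(−1)·2 = −112 ≡ 9, so v_4 = 9^{−1} = 5 (mod 11).
  i = 5 (α = 7): (7−1)(7−2)(7−10)(7−9) = 6·5·(−3)·(−2) = 180 ≡ 4, so v_5 = 4^{−1} = 3 (mod 11).
  v = [4, 2, 8, 5, 3].
Step 2: syndromes of r = [5, 8, 6, 7, 1] (all sums mod 11).
  S_0 = Σ v_i r_i = 4·5 + 2·8 + 8·6 + 5·7 + 3·1 = 122 ≡ 1.
  S_1 = Σ v_i α_i r_i = 4·1·5 + 2·2·8 + 8·10·6 + 5·9·7 + 3·7·1 = 868 ≡ 10.
  α_i^2 mod 11 = [1, 4, 1, 4, 5].
  S_2 = Σ v_i α_i^2 r_i = 4·1·5 + 2·4·8 + 8·1·6 + 5·4·7 + 3·5·1 = 287 ≡ 1.
  S = (1, 10, 1) ≠ 0, so r is not a codeword (an error is present).
Step 3: locate the error. For a single error e at position i, S_ℓ = v_i·e·α_i^ℓ, so α_err = S_1/S_0.
  S_0^{−1} = 1^{−1} = 1 (mod 11), so α_err = 10·1 = 10 ≡ 10 = α_3. Error position i = 3.
  Consistency check: S_2/S_1 = 1·10 = 10 ≡ 10 = α_err ✓ (single-error assumption holds).
Step 4: error magnitude e = S_0/v_3 = S_0·∏_{j≠3}(α_3 − α_j) = 1·7 = 7 ≡ 7 (mod 11).
Step 5: correct position 3: c_3 = r_3 − e = 6 − 7 ≡ 10 (mod 11). Hence c = [5, 8, 10, 7, 1].
  Check: interpolating c through the α_i gives m(x) = 2 + 3·x (degree < 2) with m(α_i) = c_i for every i, so c is indeed a codeword.


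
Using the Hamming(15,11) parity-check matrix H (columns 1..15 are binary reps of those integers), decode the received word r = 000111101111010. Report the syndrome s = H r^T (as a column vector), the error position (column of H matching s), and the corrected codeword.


s = (1, 0, 1, 0)^T, error position = 10, corrected codeword c = 000111101011010

Compute s = H r^T mod 2 one row at a time:
  s_1 = 0 + 1 + 1 + 1 + 1 + 0 + 1 + 0 = 5 ≡ 1 (mod 2).
  s_2 = 1 + 1 + 1 + 1 + 1 + 0 + 1 + 0 = 6 ≡ 0 (mod 2).
  s_3 = 0 + 0 + 1 + 1 + 1 + 1 + 1 + 0 = 5 ≡ 1 (mod 2).
  s_4 = 0 + 0 + 1 + 1 + 1 + 1 + 0 + 0 = 4 ≡ 0 (mod 2).
s = (1, 0, 1, 0)^T — this equals column 10 of H (binary 1010), so error is at position 10.
Correct: flip bit 10 of r = 000111101111010 to get c = 000111101011010.


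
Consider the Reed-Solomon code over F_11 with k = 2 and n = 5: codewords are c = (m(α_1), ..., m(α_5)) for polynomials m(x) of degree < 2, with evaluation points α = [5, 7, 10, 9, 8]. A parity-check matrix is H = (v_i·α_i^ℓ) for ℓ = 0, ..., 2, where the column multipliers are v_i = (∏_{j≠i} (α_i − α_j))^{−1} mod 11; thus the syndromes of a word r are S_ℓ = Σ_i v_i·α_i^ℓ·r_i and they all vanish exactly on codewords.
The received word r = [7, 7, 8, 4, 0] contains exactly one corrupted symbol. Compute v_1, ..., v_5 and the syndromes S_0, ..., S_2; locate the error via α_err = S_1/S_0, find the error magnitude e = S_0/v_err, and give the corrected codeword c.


S = (3, 4, 9), error at position 1, error magnitude e = 8, c = [10, 7, 8, 4, 0].

Step 1: column multipliers v_i = (∏_{j≠i}(α_i − α_j))^{−1} mod 11.
  i = 1 (α = 5): (5−7)(5−10)(5−9)(5−8) = (−2)·(−5)·(−4)·(−3) = 120 ≡ 10, so v_1 = 10^{−1} = 10 (mod 11).
  i = 2 (α = 7): (7−5)(7−10)(7−9)(7−8) = 2·(−3)·(−2)·(−1) = −12 ≡ 10, so v_2 = 10^{−1} = 10 (mod 11).
  i = 3 (α = 10): (10−5)(10−7)(10−9)(10−8) = 5·3·1·2 = 30 ≡ 8, so v_3 = 8^{−1} = 7 (mod 11).
  i = 4 (α = 9): (9−5)(9−7)(9−10)(9−8) = 4·2·(−1)·1 = −8 ≡ 3, so v_4 = 3^{−1} = 4 (mod 11).
  i = 5 (α = 8): (8−5)(8−7)(8−10)(8−9) = 3·1·(−2)·(−1) = 6 ≡ 6, so v_5 = 6^{−1} = 2 (mod 11).
  v = [10, 10, 7, 4, 2].
Step 2: syndromes of r = [7, 7, 8, 4, 0] (all sums mod 11).
  S_0 = Σ v_i r_i = 10·7 + 10·7 + 7·8 + 4·4 + 2·0 = 212 ≡ 3.
  S_1 = Σ v_i α_i r_i = 10·5·7 + 10·7·7 + 7·10·8 + 4·9·4 + 2·8·0 = 1544 ≡ 4.
  α_i^2 mod 11 = [3, 5, 1, 4, 9].
  S_2 = Σ v_i α_i^2 r_i = 10·3·7 + 10·5·7 + 7·1·8 + 4·4·4 + 2·9·0 = 680 ≡ 9.
  S = (3, 4, 9) ≠ 0, so r is not a codeword (an error is present).
Step 3: locate the error. For a single error e at position i, S_ℓ = v_i·e·α_i^ℓ, so α_err = S_1/S_0.
  S_0^{−1} = 3^{−1} = 4 (mod 11), so α_err = 4·4 = 16 ≡ 5 = α_1. Error position i = 1.
  Consistency check: S_2/S_1 = 9·3 = 27 ≡ 5 = α_err ✓ (single-error assumption holds).
Step 4: error magnitude e = S_0/v_1 = S_0·∏_{j≠1}(α_1 − α_j) = 3·10 = 30 ≡ 8 (mod 11).
Step 5: correct position 1: c_1 = r_1 − e = 7 − 8 ≡ 10 (mod 11). Hence c = [10, 7, 8, 4, 0].
  Check: interpolating c through the α_i gives m(x) = 1 + 4·x (degree < 2) with m(α_i) = c_i for every i, so c is indeed a codeword.


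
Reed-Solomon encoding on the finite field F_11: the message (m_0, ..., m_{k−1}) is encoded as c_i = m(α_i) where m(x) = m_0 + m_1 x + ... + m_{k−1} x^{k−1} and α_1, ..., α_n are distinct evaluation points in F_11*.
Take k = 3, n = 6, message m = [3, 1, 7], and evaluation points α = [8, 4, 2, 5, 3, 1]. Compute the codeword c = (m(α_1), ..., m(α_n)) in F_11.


c = [8, 9, 0, 7, 3, 0]

Message polynomial: m(x) = 3 + 1·x + 7·x^2 (mod 11).
For each evaluation point α_i, compute m(α_i) mod 11:
  α_1 = 8: Horner steps 7 → 2 → 8, so m(8) = 8.
  α_2 = 4: Horner steps 7 → 7 → 9, so m(4) = 9.
  α_3 = 2: Horner steps 7 → 4 → 0, so m(2) = 0.
  α_4 = 5: Horner steps 7 → 3 → 7, so m(5) = 7.
  α_5 = 3: Horner steps 7 → 0 → 3, so m(3) = 3.
  α_6 = 1: Horner steps 7 → 8 → 0, so m(1) = 0.
Codeword c = [8, 9, 0, 7, 3, 0] ∈ F_11^6.


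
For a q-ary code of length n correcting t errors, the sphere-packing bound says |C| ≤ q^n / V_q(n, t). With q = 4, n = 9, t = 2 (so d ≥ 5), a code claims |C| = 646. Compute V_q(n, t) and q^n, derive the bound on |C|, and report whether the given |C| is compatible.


V_q(n, t) = 352, q^n = 262144, Hamming bound = 744, |C| = 646 ≤ bound (satisfied).

Step 1: Compute V_q(n, t) = Σ_{j=0}^2 C(n, j) (q−1)^j.
  j = 0: C(9,0)·(3)^0 = 1·1 = 1.
  j = 1: C(9,1)·(3)^1 = 9·3 = 27.
  j = 2: C(9,2)·(3)^2 = 36·9 = 324.
  V_q(n, t) = 1 + 27 + 324 = 352.
Step 2: q^n = 4^9 = 262144.
Step 3: Hamming bound ⌊q^n / V_q(n,t)⌋ = ⌊262144/352⌋ = 744.
Step 4: Compare |C| = 646 to 744: satisfied.
The claimed |C| lies below the Hamming bound.


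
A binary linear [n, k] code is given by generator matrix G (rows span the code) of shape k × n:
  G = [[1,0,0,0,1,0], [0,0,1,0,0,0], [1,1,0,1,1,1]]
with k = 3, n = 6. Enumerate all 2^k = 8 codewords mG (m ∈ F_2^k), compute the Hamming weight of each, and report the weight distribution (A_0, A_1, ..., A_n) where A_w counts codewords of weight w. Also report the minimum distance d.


Weight distribution: A_0 = 1, A_1 = 1, A_2 = 1, A_3 = 2, A_4 = 1, A_5 = 1, A_6 = 1. Minimum distance d = 1.

Enumerate all 2^3 = 8 messages m ∈ F_2^3.
For each, compute codeword c = mG in F_2^6, then tally its weight.
  m = 000 → c = 000000, weight = 0.
  m = 100 → c = 100010, weight = 2.
  m = 010 → c = 001000, weight = 1.
  m = 110 → c = 101010, weight = 3.
  m = 001 → c = 110111, weight = 5.
  m = 101 → c = 010101, weight = 3.
  m = 011 → c = 111111, weight = 6.
  m = 111 → c = 011101, weight = 4.
Tally weights:
  weight 0: 1 codewords.
  weight 1: 1 codewords.
  weight 2: 1 codewords.
  weight 3: 2 codewords.
  weight 4: 1 codewords.
  weight 5: 1 codewords.
  weight 6: 1 codewords.
Minimum distance d = smallest w > 0 with A_w > 0 = 1.
Sanity: Σ A_w = 8 = 2^3 = 8 ✓.


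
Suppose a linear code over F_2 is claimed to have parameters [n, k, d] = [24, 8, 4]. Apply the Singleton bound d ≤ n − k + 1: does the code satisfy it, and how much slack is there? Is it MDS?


Singleton RHS = n − k + 1 = 17, slack = 13, bound satisfied, not MDS.

Singleton bound: d ≤ n − k + 1.
Here n = 24, k = 8, so n − k + 1 = 17.
Given d = 4, check d ≤ 17: YES.
Slack = (n − k + 1) − d = 13.
The code is NOT MDS (slack = 13 > 0).
Description: the claimed parameters are [24, 8, 4]_2; such a code would be non-MDS.


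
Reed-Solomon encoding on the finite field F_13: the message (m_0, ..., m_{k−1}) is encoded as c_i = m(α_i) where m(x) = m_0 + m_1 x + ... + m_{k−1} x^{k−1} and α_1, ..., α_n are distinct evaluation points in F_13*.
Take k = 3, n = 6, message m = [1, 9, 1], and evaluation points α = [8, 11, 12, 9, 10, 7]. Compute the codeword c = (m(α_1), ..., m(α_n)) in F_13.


c = [7, 0, 6, 7, 9, 9]

Message polynomial: m(x) = 1 + 9·x + 1·x^2 (mod 13).
For each evaluation point α_i, compute m(α_i) mod 13:
  α_1 = 8: Horner steps 1 → 4 → 7, so m(8) = 7.
  α_2 = 11: Horner steps 1 → 7 → 0, so m(11) = 0.
  α_3 = 12: Horner steps 1 → 8 → 6, so m(12) = 6.
  α_4 = 9: Horner steps 1 → 5 → 7, so m(9) = 7.
  α_5 = 10: Horner steps 1 → 6 → 9, so m(10) = 9.
  α_6 = 7: Horner steps 1 → 3 → 9, so m(7) = 9.
Codeword c = [7, 0, 6, 7, 9, 9] ∈ F_13^6.


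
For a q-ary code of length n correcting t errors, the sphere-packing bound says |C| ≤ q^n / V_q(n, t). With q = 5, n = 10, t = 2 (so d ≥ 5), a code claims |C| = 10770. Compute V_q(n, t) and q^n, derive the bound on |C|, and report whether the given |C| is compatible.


V_q(n, t) = 761, q^n = 9765625, Hamming bound = 12832, |C| = 10770 ≤ bound (satisfied).

Step 1: Compute V_q(n, t) = Σ_{j=0}^2 C(n, j) (q−1)^j.
  j = 0: C(10,0)·(4)^0 = 1·1 = 1.
  j = 1: C(10,1)·(4)^1 = 10·4 = 40.
  j = 2: C(10,2)·(4)^2 = 45·16 = 720.
  V_q(n, t) = 1 + 40 + 720 = 761.
Step 2: q^n = 5^10 = 9765625.
Step 3: Hamming bound ⌊q^n / V_q(n,t)⌋ = ⌊9765625/761⌋ = 12832.
Step 4: Compare |C| = 10770 to 12832: satisfied.
The claimed |C| lies below the Hamming bound.


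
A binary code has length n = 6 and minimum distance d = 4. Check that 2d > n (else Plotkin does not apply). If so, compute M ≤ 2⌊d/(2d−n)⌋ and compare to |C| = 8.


Plotkin bound M ≤ 4; given |C| = 8 > bound (violated).

Check applicability: 2d = 8, n = 6.
2d − n = 2 > 0, so Plotkin applies.
Compute d/(2d−n) = 4/2 ≈ 2.0000.
⌊d/(2d−n)⌋ = 2.
Plotkin bound: M ≤ 2·2 = 4.
Given |C| = 8, check: VIOLATED.
This |C| is above the Plotkin bound, so no binary code with n = 6, d = 4 and 8 codewords exists.


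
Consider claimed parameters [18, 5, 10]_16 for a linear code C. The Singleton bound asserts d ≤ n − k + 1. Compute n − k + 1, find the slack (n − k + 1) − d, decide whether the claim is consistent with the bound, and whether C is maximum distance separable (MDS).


Singleton RHS = n − k + 1 = 14, slack = 4, bound satisfied, not MDS.

Singleton bound: d ≤ n − k + 1.
Here n = 18, k = 5, so n − k + 1 = 14.
Given d = 10, check d ≤ 14: YES.
Slack = (n − k + 1) − d = 4.
The code is NOT MDS (slack = 4 > 0).
Description: the claimed parameters are [18, 5, 10]_16; such a code would be non-MDS.


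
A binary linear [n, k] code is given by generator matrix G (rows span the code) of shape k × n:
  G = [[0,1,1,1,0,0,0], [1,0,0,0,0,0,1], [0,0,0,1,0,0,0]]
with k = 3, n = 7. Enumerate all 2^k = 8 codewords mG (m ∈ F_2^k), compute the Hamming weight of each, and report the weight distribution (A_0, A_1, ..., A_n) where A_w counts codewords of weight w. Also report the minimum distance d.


Weight distribution: A_0 = 1, A_1 = 1, A_2 = 2, A_3 = 2, A_4 = 1, A_5 = 1. Minimum distance d = 1.

Enumerate all 2^3 = 8 messages m ∈ F_2^3.
For each, compute codeword c = mG in F_2^7, then tally its weight.
  m = 000 → c = 0000000, weight = 0.
  m = 100 → c = 0111000, weight = 3.
  m = 010 → c = 1000001, weight = 2.
  m = 110 → c = 1111001, weight = 5.
  m = 001 → c = 0001000, weight = 1.
  m = 101 → c = 0110000, weight = 2.
  m = 011 → c = 1001001, weight = 3.
  m = 111 → c = 1110001, weight = 4.
Tally weights:
  weight 0: 1 codewords.
  weight 1: 1 codewords.
  weight 2: 2 codewords.
  weight 3: 2 codewords.
  weight 4: 1 codewords.
  weight 5: 1 codewords.
Minimum distance d = smallest w > 0 with A_w > 0 = 1.
Sanity: Σ A_w = 8 = 2^3 = 8 ✓.


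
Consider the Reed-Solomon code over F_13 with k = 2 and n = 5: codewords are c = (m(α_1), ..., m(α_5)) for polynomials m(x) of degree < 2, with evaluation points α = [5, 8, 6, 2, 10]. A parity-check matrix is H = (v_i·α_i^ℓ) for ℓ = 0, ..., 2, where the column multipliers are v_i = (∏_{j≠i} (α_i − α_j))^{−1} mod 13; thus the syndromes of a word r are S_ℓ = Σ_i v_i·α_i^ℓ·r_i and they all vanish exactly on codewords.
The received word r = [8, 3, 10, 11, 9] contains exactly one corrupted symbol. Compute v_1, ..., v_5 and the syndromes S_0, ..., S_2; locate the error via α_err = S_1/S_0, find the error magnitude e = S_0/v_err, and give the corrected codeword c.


S = (2, 10, 11), error at position 1, error magnitude e = 1, c = [7, 3, 10, 11, 9].

Step 1: column multipliers v_i = (∏_{j≠i}(α_i − α_j))^{−1} mod 13.
  i = 1 (α = 5): (5−8)(5−6)(5−2)(5−10) = (−3)·(−1)·3·(−5) = −45 ≡ 7, so v_1 = 7^{−1} = 2 (mod 13).
  i = 2 (α = 8): (8−5)(8−6)(8−2)(8−10) = 3·2·6·(−2) = −72 ≡ 6, so v_2 = 6^{−1} = 11 (mod 13).
  i = 3 (α = 6): (6−5)(6−8)(6−2)(6−10) = 1·(−2)·4·(−4) = 32 ≡ 6, so v_3 = 6^{−1} = 11 (mod 13).
  i = 4 (α = 2): (2−5)(2−8)(2−6)(2−10) = (−3)·(−6)·(−4)·(−8) = 576 ≡ 4, so v_4 = 4^{−1} = 10 (mod 13).
  i = 5 (α = 10): (10−5)(10−8)(10−6)(10−2) = 5·2·4·8 = 320 ≡ 8, so v_5 = 8^{−1} = 5 (mod 13).
  v = [2, 11, 11, 10, 5].
Step 2: syndromes of r = [8, 3, 10, 11, 9] (all sums mod 13).
  S_0 = Σ v_i r_i = 2·8 + 11·3 + 11·10 + 10·11 + 5·9 = 314 ≡ 2.
  S_1 = Σ v_i α_i r_i = 2·5·8 + 11·8·3 + 11·6·10 + 10·2·11 + 5·10·9 = 1674 ≡ 10.
  α_i^2 mod 13 = [12, 12, 10, 4, 9].
  S_2 = Σ v_i α_i^2 r_i = 2·12·8 + 11·12·3 + 11·10·10 + 10·4·11 + 5·9·9 = 2533 ≡ 11.
  S = (2, 10, 11) ≠ 0, so r is not a codeword (an error is present).
Step 3: locate the error. For a single error e at position i, S_ℓ = v_i·e·α_i^ℓ, so α_err = S_1/S_0.
  S_0^{−1} = 2^{−1} = 7 (mod 13), so α_err = 10·7 = 70 ≡ 5 = α_1. Error position i = 1.
  Consistency check: S_2/S_1 = 11·4 = 44 ≡ 5 = α_err ✓ (single-error assumption holds).
Step 4: error magnitude e = S_0/v_1 = S_0·∏_{j≠1}(α_1 − α_j) = 2·7 = 14 ≡ 1 (mod 13).
Step 5: correct position 1: c_1 = r_1 − e = 8 − 1 ≡ 7 (mod 13). Hence c = [7, 3, 10, 11, 9].
  Check: interpolating c through the α_i gives m(x) = 5 + 3·x (degree < 2) with m(α_i) = c_i for every i, so c is indeed a codeword.
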